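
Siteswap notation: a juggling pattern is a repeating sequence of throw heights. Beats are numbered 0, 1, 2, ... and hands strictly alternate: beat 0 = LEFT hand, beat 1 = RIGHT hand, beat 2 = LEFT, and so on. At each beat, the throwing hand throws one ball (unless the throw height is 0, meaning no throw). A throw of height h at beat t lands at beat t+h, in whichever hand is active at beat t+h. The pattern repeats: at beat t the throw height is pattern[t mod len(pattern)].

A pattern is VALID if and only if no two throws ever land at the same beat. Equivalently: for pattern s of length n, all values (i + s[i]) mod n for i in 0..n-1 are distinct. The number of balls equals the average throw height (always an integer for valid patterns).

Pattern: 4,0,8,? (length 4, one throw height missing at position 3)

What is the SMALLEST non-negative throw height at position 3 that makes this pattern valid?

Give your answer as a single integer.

Answer: 0

Derivation:
i=0: (0 + 4) mod 4 = 0
i=1: (1 + 0) mod 4 = 1
i=2: (2 + 8) mod 4 = 2
i=3: s[i]=? (unknown)
Known residues: [0, 1, 2]; need a permutation of 0..3, so missing residue r = 3
Need (3 + s) mod 4 = 3; smallest s = (3 - 3) mod 4 = 0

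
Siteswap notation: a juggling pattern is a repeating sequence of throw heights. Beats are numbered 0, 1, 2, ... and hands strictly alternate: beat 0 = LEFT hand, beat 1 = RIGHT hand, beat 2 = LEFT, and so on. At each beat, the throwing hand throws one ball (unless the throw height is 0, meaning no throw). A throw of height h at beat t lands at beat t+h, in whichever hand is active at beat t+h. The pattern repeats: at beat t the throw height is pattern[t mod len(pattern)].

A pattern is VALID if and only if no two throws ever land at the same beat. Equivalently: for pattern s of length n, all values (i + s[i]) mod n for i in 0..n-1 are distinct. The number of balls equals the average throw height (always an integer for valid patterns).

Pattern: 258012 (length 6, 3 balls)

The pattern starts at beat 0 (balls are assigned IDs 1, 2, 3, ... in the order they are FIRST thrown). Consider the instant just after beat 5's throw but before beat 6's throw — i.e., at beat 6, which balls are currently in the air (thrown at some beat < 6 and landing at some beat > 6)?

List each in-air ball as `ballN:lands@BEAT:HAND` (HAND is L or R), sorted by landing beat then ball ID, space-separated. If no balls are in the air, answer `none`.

Beat 0 (L): throw ball1 h=2 -> lands@2:L; in-air after throw: [b1@2:L]
Beat 1 (R): throw ball2 h=5 -> lands@6:L; in-air after throw: [b1@2:L b2@6:L]
Beat 2 (L): throw ball1 h=8 -> lands@10:L; in-air after throw: [b2@6:L b1@10:L]
Beat 4 (L): throw ball3 h=1 -> lands@5:R; in-air after throw: [b3@5:R b2@6:L b1@10:L]
Beat 5 (R): throw ball3 h=2 -> lands@7:R; in-air after throw: [b2@6:L b3@7:R b1@10:L]
Beat 6 (L): throw ball2 h=2 -> lands@8:L; in-air after throw: [b3@7:R b2@8:L b1@10:L]

Answer: ball3:lands@7:R ball1:lands@10:L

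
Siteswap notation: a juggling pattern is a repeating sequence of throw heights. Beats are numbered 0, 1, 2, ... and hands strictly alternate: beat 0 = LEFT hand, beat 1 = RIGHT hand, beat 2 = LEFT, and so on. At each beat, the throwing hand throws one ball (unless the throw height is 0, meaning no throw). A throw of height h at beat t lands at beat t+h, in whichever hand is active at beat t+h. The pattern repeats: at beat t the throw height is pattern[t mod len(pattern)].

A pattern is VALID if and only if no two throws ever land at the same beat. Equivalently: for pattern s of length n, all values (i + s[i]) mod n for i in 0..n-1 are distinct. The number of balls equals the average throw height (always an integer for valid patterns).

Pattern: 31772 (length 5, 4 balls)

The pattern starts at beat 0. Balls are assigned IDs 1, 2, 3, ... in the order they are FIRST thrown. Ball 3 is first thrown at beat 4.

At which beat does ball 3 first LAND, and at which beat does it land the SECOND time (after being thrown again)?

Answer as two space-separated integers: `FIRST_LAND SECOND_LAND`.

Beat 0 (L): throw ball1 h=3 -> lands@3:R; in-air after throw: [b1@3:R]
Beat 1 (R): throw ball2 h=1 -> lands@2:L; in-air after throw: [b2@2:L b1@3:R]
Beat 2 (L): throw ball2 h=7 -> lands@9:R; in-air after throw: [b1@3:R b2@9:R]
Beat 3 (R): throw ball1 h=7 -> lands@10:L; in-air after throw: [b2@9:R b1@10:L]
Beat 4 (L): throw ball3 h=2 -> lands@6:L; in-air after throw: [b3@6:L b2@9:R b1@10:L]
Beat 5 (R): throw ball4 h=3 -> lands@8:L; in-air after throw: [b3@6:L b4@8:L b2@9:R b1@10:L]
Beat 6 (L): throw ball3 h=1 -> lands@7:R; in-air after throw: [b3@7:R b4@8:L b2@9:R b1@10:L]
Beat 7 (R): throw ball3 h=7 -> lands@14:L; in-air after throw: [b4@8:L b2@9:R b1@10:L b3@14:L]
Ball 3: thrown@4 h=2 -> first land @6; rethrown@6 h=1 -> second land @7

Answer: 6 7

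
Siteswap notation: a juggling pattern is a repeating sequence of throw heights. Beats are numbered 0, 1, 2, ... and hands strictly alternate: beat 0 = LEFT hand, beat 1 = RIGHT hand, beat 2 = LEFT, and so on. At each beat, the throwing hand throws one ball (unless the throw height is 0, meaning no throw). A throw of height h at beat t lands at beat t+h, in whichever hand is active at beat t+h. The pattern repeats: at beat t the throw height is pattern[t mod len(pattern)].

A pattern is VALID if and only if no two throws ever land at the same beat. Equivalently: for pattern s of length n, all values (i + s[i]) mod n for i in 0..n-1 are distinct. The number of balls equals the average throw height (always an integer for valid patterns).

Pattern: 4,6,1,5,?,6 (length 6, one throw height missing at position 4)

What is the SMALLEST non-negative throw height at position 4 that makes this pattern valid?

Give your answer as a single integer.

Answer: 2

Derivation:
i=0: (0 + 4) mod 6 = 4
i=1: (1 + 6) mod 6 = 1
i=2: (2 + 1) mod 6 = 3
i=3: (3 + 5) mod 6 = 2
i=4: s[i]=? (unknown)
i=5: (5 + 6) mod 6 = 5
Known residues: [1, 2, 3, 4, 5]; need a permutation of 0..5, so missing residue r = 0
Need (4 + s) mod 6 = 0; smallest s = (0 - 4) mod 6 = 2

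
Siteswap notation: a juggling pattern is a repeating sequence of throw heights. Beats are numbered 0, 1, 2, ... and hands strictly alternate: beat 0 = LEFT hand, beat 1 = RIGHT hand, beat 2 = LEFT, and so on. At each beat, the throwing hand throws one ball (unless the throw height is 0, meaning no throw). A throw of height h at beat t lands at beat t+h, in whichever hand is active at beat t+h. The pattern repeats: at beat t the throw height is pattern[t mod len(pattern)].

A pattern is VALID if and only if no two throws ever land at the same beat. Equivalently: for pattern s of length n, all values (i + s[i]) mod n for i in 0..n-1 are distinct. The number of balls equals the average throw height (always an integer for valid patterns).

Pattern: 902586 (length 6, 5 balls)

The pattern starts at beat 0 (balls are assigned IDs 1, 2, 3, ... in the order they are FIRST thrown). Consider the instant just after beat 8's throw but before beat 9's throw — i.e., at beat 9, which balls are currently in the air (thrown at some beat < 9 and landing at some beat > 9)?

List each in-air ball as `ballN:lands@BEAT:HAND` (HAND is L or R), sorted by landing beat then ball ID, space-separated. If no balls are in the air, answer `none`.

Answer: ball3:lands@10:L ball4:lands@11:R ball2:lands@12:L ball5:lands@15:R

Derivation:
Beat 0 (L): throw ball1 h=9 -> lands@9:R; in-air after throw: [b1@9:R]
Beat 2 (L): throw ball2 h=2 -> lands@4:L; in-air after throw: [b2@4:L b1@9:R]
Beat 3 (R): throw ball3 h=5 -> lands@8:L; in-air after throw: [b2@4:L b3@8:L b1@9:R]
Beat 4 (L): throw ball2 h=8 -> lands@12:L; in-air after throw: [b3@8:L b1@9:R b2@12:L]
Beat 5 (R): throw ball4 h=6 -> lands@11:R; in-air after throw: [b3@8:L b1@9:R b4@11:R b2@12:L]
Beat 6 (L): throw ball5 h=9 -> lands@15:R; in-air after throw: [b3@8:L b1@9:R b4@11:R b2@12:L b5@15:R]
Beat 8 (L): throw ball3 h=2 -> lands@10:L; in-air after throw: [b1@9:R b3@10:L b4@11:R b2@12:L b5@15:R]
Beat 9 (R): throw ball1 h=5 -> lands@14:L; in-air after throw: [b3@10:L b4@11:R b2@12:L b1@14:L b5@15:R]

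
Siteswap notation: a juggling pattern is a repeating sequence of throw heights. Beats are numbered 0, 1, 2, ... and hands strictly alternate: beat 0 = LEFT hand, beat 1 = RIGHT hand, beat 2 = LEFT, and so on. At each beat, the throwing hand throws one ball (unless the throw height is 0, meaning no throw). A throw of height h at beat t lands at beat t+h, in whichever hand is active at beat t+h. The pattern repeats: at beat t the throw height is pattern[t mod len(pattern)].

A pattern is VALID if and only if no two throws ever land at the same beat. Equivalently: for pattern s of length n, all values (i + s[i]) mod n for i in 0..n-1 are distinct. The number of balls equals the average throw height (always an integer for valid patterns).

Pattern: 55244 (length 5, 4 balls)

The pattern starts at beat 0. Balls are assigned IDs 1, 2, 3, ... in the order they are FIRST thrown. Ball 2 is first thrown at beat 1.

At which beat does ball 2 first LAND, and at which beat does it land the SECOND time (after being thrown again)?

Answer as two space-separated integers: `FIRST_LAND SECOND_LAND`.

Answer: 6 11

Derivation:
Beat 0 (L): throw ball1 h=5 -> lands@5:R; in-air after throw: [b1@5:R]
Beat 1 (R): throw ball2 h=5 -> lands@6:L; in-air after throw: [b1@5:R b2@6:L]
Beat 2 (L): throw ball3 h=2 -> lands@4:L; in-air after throw: [b3@4:L b1@5:R b2@6:L]
Beat 3 (R): throw ball4 h=4 -> lands@7:R; in-air after throw: [b3@4:L b1@5:R b2@6:L b4@7:R]
Beat 4 (L): throw ball3 h=4 -> lands@8:L; in-air after throw: [b1@5:R b2@6:L b4@7:R b3@8:L]
Beat 5 (R): throw ball1 h=5 -> lands@10:L; in-air after throw: [b2@6:L b4@7:R b3@8:L b1@10:L]
Beat 6 (L): throw ball2 h=5 -> lands@11:R; in-air after throw: [b4@7:R b3@8:L b1@10:L b2@11:R]
Beat 7 (R): throw ball4 h=2 -> lands@9:R; in-air after throw: [b3@8:L b4@9:R b1@10:L b2@11:R]
Beat 8 (L): throw ball3 h=4 -> lands@12:L; in-air after throw: [b4@9:R b1@10:L b2@11:R b3@12:L]
Beat 9 (R): throw ball4 h=4 -> lands@13:R; in-air after throw: [b1@10:L b2@11:R b3@12:L b4@13:R]
Beat 10 (L): throw ball1 h=5 -> lands@15:R; in-air after throw: [b2@11:R b3@12:L b4@13:R b1@15:R]
Beat 11 (R): throw ball2 h=5 -> lands@16:L; in-air after throw: [b3@12:L b4@13:R b1@15:R b2@16:L]
Ball 2: thrown@1 h=5 -> first land @6; rethrown@6 h=5 -> second land @11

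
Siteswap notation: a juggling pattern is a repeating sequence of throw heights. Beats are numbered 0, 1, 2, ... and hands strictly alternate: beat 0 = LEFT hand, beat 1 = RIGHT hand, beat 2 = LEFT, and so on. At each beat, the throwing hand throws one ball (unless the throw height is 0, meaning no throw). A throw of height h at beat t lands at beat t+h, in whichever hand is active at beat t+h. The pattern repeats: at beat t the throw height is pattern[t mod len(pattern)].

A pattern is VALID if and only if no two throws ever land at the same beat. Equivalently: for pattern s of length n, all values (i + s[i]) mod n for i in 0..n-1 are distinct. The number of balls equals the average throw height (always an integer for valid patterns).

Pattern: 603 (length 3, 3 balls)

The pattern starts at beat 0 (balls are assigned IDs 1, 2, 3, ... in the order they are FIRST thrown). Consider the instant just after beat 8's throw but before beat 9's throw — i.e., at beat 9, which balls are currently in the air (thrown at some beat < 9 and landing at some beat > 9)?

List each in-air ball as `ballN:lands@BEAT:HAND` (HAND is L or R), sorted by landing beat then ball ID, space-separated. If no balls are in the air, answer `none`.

Answer: ball2:lands@11:R ball1:lands@12:L

Derivation:
Beat 0 (L): throw ball1 h=6 -> lands@6:L; in-air after throw: [b1@6:L]
Beat 2 (L): throw ball2 h=3 -> lands@5:R; in-air after throw: [b2@5:R b1@6:L]
Beat 3 (R): throw ball3 h=6 -> lands@9:R; in-air after throw: [b2@5:R b1@6:L b3@9:R]
Beat 5 (R): throw ball2 h=3 -> lands@8:L; in-air after throw: [b1@6:L b2@8:L b3@9:R]
Beat 6 (L): throw ball1 h=6 -> lands@12:L; in-air after throw: [b2@8:L b3@9:R b1@12:L]
Beat 8 (L): throw ball2 h=3 -> lands@11:R; in-air after throw: [b3@9:R b2@11:R b1@12:L]
Beat 9 (R): throw ball3 h=6 -> lands@15:R; in-air after throw: [b2@11:R b1@12:L b3@15:R]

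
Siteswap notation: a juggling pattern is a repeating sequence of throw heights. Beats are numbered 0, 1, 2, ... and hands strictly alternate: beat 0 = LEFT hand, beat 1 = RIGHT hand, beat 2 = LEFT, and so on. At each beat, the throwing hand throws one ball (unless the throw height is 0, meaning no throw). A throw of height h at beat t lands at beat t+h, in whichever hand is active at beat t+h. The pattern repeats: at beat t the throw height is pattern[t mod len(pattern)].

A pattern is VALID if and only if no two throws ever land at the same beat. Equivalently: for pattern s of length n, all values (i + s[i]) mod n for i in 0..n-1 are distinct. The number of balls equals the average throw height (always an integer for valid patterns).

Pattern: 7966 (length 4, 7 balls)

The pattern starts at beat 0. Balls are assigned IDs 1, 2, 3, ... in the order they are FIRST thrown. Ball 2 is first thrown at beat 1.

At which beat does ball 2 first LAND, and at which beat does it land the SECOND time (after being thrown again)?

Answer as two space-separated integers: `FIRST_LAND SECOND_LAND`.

Answer: 10 16

Derivation:
Beat 0 (L): throw ball1 h=7 -> lands@7:R; in-air after throw: [b1@7:R]
Beat 1 (R): throw ball2 h=9 -> lands@10:L; in-air after throw: [b1@7:R b2@10:L]
Beat 2 (L): throw ball3 h=6 -> lands@8:L; in-air after throw: [b1@7:R b3@8:L b2@10:L]
Beat 3 (R): throw ball4 h=6 -> lands@9:R; in-air after throw: [b1@7:R b3@8:L b4@9:R b2@10:L]
Beat 4 (L): throw ball5 h=7 -> lands@11:R; in-air after throw: [b1@7:R b3@8:L b4@9:R b2@10:L b5@11:R]
Beat 5 (R): throw ball6 h=9 -> lands@14:L; in-air after throw: [b1@7:R b3@8:L b4@9:R b2@10:L b5@11:R b6@14:L]
Beat 6 (L): throw ball7 h=6 -> lands@12:L; in-air after throw: [b1@7:R b3@8:L b4@9:R b2@10:L b5@11:R b7@12:L b6@14:L]
Beat 7 (R): throw ball1 h=6 -> lands@13:R; in-air after throw: [b3@8:L b4@9:R b2@10:L b5@11:R b7@12:L b1@13:R b6@14:L]
Beat 8 (L): throw ball3 h=7 -> lands@15:R; in-air after throw: [b4@9:R b2@10:L b5@11:R b7@12:L b1@13:R b6@14:L b3@15:R]
Beat 9 (R): throw ball4 h=9 -> lands@18:L; in-air after throw: [b2@10:L b5@11:R b7@12:L b1@13:R b6@14:L b3@15:R b4@18:L]
Beat 10 (L): throw ball2 h=6 -> lands@16:L; in-air after throw: [b5@11:R b7@12:L b1@13:R b6@14:L b3@15:R b2@16:L b4@18:L]
Beat 11 (R): throw ball5 h=6 -> lands@17:R; in-air after throw: [b7@12:L b1@13:R b6@14:L b3@15:R b2@16:L b5@17:R b4@18:L]
Ball 2: thrown@1 h=9 -> first land @10; rethrown@10 h=6 -> second land @16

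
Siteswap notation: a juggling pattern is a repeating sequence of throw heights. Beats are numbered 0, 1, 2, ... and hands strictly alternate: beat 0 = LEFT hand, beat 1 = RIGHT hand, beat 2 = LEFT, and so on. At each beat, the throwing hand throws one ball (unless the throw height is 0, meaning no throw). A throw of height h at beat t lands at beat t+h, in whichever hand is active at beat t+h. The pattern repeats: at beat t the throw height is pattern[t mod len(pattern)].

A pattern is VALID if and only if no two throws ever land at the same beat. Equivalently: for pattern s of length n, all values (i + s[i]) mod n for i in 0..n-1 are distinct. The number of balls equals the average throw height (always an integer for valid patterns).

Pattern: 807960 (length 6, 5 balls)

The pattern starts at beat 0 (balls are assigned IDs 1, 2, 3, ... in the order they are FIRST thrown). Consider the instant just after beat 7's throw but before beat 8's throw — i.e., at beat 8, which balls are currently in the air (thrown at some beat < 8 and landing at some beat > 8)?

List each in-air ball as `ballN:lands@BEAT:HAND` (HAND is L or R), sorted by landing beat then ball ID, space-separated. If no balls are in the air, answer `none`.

Answer: ball2:lands@9:R ball4:lands@10:L ball3:lands@12:L ball5:lands@14:L

Derivation:
Beat 0 (L): throw ball1 h=8 -> lands@8:L; in-air after throw: [b1@8:L]
Beat 2 (L): throw ball2 h=7 -> lands@9:R; in-air after throw: [b1@8:L b2@9:R]
Beat 3 (R): throw ball3 h=9 -> lands@12:L; in-air after throw: [b1@8:L b2@9:R b3@12:L]
Beat 4 (L): throw ball4 h=6 -> lands@10:L; in-air after throw: [b1@8:L b2@9:R b4@10:L b3@12:L]
Beat 6 (L): throw ball5 h=8 -> lands@14:L; in-air after throw: [b1@8:L b2@9:R b4@10:L b3@12:L b5@14:L]
Beat 8 (L): throw ball1 h=7 -> lands@15:R; in-air after throw: [b2@9:R b4@10:L b3@12:L b5@14:L b1@15:R]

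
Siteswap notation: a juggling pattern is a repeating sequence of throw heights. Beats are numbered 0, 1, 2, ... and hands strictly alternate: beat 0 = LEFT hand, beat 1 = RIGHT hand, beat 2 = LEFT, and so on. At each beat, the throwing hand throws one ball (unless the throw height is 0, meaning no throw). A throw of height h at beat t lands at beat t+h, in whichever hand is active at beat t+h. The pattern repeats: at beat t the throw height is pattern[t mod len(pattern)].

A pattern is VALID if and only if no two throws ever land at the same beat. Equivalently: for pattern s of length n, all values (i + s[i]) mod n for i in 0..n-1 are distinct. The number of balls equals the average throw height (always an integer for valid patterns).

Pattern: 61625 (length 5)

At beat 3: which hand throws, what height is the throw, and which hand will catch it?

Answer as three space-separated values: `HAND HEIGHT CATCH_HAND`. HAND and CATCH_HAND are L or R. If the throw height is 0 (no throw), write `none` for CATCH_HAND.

Answer: R 2 R

Derivation:
Beat 3: 3 mod 2 = 1, so hand = R
Throw height = pattern[3 mod 5] = pattern[3] = 2
Lands at beat 3+2=5, 5 mod 2 = 1, so catch hand = R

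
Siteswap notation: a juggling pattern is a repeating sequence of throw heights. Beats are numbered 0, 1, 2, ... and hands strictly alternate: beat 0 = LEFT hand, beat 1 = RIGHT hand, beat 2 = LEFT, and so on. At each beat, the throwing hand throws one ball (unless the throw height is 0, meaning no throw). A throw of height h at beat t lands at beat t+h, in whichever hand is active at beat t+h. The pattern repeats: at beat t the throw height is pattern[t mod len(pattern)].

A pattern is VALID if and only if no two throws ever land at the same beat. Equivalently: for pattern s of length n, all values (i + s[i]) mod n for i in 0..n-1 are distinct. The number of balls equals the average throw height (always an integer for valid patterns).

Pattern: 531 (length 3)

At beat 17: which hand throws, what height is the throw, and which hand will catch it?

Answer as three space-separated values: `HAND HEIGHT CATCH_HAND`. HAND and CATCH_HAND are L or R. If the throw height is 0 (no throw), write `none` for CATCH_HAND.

Beat 17: 17 mod 2 = 1, so hand = R
Throw height = pattern[17 mod 3] = pattern[2] = 1
Lands at beat 17+1=18, 18 mod 2 = 0, so catch hand = L

Answer: R 1 L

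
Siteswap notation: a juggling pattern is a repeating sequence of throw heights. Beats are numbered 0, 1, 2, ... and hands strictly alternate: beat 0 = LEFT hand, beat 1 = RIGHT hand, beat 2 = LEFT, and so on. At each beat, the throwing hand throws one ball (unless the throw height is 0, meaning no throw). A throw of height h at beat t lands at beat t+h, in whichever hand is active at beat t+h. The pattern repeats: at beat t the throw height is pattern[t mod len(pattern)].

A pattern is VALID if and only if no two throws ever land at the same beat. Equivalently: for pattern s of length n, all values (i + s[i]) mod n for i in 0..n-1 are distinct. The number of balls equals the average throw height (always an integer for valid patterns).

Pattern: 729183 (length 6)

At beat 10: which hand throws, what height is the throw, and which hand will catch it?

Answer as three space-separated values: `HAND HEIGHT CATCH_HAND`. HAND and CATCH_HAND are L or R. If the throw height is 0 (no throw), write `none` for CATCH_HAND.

Answer: L 8 L

Derivation:
Beat 10: 10 mod 2 = 0, so hand = L
Throw height = pattern[10 mod 6] = pattern[4] = 8
Lands at beat 10+8=18, 18 mod 2 = 0, so catch hand = L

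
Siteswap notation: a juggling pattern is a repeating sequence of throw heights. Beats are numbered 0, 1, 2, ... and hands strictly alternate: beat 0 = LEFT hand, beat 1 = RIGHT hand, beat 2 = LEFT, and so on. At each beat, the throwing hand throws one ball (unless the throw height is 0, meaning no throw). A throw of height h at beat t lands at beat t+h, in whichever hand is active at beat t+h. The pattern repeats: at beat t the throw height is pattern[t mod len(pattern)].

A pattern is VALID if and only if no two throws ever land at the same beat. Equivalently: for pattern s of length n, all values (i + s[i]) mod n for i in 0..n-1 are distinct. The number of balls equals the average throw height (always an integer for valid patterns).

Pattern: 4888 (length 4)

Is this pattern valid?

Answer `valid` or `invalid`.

Answer: valid

Derivation:
i=0: (i + s[i]) mod n = (0 + 4) mod 4 = 0
i=1: (i + s[i]) mod n = (1 + 8) mod 4 = 1
i=2: (i + s[i]) mod n = (2 + 8) mod 4 = 2
i=3: (i + s[i]) mod n = (3 + 8) mod 4 = 3
Residues: [0, 1, 2, 3], distinct: True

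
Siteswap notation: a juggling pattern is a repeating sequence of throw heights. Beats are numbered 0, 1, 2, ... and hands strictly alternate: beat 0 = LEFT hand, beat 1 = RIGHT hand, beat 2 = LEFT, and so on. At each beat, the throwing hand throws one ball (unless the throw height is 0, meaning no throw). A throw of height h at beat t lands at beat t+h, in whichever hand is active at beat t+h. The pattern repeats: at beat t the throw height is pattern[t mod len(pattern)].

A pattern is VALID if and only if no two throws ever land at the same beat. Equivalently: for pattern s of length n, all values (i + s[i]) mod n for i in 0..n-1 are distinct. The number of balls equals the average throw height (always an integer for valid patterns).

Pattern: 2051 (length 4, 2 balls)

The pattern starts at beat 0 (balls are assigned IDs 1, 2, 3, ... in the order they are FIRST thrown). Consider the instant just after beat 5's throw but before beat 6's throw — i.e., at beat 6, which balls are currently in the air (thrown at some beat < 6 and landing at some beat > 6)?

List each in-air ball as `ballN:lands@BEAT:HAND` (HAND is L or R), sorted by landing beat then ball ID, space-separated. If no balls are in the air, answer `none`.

Beat 0 (L): throw ball1 h=2 -> lands@2:L; in-air after throw: [b1@2:L]
Beat 2 (L): throw ball1 h=5 -> lands@7:R; in-air after throw: [b1@7:R]
Beat 3 (R): throw ball2 h=1 -> lands@4:L; in-air after throw: [b2@4:L b1@7:R]
Beat 4 (L): throw ball2 h=2 -> lands@6:L; in-air after throw: [b2@6:L b1@7:R]
Beat 6 (L): throw ball2 h=5 -> lands@11:R; in-air after throw: [b1@7:R b2@11:R]

Answer: ball1:lands@7:R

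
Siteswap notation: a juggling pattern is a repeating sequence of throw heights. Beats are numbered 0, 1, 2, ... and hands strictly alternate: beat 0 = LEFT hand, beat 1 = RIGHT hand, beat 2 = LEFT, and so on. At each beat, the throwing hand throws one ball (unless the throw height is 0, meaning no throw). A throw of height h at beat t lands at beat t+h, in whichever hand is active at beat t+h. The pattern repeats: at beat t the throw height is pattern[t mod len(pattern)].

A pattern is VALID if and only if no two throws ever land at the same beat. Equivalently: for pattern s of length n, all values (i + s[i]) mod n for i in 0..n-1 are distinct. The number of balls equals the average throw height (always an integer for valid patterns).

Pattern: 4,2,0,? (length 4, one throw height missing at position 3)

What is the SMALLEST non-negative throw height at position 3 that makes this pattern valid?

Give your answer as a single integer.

Answer: 2

Derivation:
i=0: (0 + 4) mod 4 = 0
i=1: (1 + 2) mod 4 = 3
i=2: (2 + 0) mod 4 = 2
i=3: s[i]=? (unknown)
Known residues: [0, 2, 3]; need a permutation of 0..3, so missing residue r = 1
Need (3 + s) mod 4 = 1; smallest s = (1 - 3) mod 4 = 2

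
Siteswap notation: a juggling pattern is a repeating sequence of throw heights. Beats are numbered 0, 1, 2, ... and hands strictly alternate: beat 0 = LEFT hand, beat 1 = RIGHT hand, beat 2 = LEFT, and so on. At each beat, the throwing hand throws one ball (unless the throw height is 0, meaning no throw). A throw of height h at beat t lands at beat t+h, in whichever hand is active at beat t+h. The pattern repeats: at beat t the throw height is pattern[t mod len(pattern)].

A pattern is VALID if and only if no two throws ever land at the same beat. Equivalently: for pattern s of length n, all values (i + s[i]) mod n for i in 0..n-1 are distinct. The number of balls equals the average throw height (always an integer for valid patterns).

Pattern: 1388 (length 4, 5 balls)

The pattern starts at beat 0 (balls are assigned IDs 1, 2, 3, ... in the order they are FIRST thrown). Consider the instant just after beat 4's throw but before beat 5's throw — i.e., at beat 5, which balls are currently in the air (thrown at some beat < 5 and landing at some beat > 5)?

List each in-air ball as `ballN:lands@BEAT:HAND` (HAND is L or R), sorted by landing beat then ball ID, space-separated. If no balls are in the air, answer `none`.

Answer: ball2:lands@10:L ball3:lands@11:R

Derivation:
Beat 0 (L): throw ball1 h=1 -> lands@1:R; in-air after throw: [b1@1:R]
Beat 1 (R): throw ball1 h=3 -> lands@4:L; in-air after throw: [b1@4:L]
Beat 2 (L): throw ball2 h=8 -> lands@10:L; in-air after throw: [b1@4:L b2@10:L]
Beat 3 (R): throw ball3 h=8 -> lands@11:R; in-air after throw: [b1@4:L b2@10:L b3@11:R]
Beat 4 (L): throw ball1 h=1 -> lands@5:R; in-air after throw: [b1@5:R b2@10:L b3@11:R]
Beat 5 (R): throw ball1 h=3 -> lands@8:L; in-air after throw: [b1@8:L b2@10:L b3@11:R]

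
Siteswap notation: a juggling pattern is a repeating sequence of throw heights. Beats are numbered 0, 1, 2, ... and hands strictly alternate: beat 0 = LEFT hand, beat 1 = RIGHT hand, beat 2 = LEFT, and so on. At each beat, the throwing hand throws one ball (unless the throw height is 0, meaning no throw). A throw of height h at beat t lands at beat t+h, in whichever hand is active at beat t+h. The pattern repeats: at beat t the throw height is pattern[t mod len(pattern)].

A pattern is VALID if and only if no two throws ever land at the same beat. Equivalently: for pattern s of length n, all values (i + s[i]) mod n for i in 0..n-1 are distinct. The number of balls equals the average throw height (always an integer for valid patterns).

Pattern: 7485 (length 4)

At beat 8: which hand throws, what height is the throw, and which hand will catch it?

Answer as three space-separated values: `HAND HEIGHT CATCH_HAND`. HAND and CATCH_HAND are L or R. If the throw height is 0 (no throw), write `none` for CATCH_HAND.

Beat 8: 8 mod 2 = 0, so hand = L
Throw height = pattern[8 mod 4] = pattern[0] = 7
Lands at beat 8+7=15, 15 mod 2 = 1, so catch hand = R

Answer: L 7 R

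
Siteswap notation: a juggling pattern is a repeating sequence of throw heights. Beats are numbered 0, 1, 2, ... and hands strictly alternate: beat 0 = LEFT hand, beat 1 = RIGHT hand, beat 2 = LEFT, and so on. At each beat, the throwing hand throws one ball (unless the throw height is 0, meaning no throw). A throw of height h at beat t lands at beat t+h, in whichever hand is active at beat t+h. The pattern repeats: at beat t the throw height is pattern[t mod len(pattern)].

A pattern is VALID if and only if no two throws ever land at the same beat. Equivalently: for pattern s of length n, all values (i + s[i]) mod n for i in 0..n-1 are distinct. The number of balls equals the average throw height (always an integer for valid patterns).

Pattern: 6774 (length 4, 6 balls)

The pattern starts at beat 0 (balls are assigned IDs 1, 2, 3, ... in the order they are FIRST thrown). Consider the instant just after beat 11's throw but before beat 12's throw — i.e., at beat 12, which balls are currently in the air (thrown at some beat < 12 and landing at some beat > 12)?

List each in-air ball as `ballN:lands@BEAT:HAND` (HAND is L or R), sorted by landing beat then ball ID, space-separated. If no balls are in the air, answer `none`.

Beat 0 (L): throw ball1 h=6 -> lands@6:L; in-air after throw: [b1@6:L]
Beat 1 (R): throw ball2 h=7 -> lands@8:L; in-air after throw: [b1@6:L b2@8:L]
Beat 2 (L): throw ball3 h=7 -> lands@9:R; in-air after throw: [b1@6:L b2@8:L b3@9:R]
Beat 3 (R): throw ball4 h=4 -> lands@7:R; in-air after throw: [b1@6:L b4@7:R b2@8:L b3@9:R]
Beat 4 (L): throw ball5 h=6 -> lands@10:L; in-air after throw: [b1@6:L b4@7:R b2@8:L b3@9:R b5@10:L]
Beat 5 (R): throw ball6 h=7 -> lands@12:L; in-air after throw: [b1@6:L b4@7:R b2@8:L b3@9:R b5@10:L b6@12:L]
Beat 6 (L): throw ball1 h=7 -> lands@13:R; in-air after throw: [b4@7:R b2@8:L b3@9:R b5@10:L b6@12:L b1@13:R]
Beat 7 (R): throw ball4 h=4 -> lands@11:R; in-air after throw: [b2@8:L b3@9:R b5@10:L b4@11:R b6@12:L b1@13:R]
Beat 8 (L): throw ball2 h=6 -> lands@14:L; in-air after throw: [b3@9:R b5@10:L b4@11:R b6@12:L b1@13:R b2@14:L]
Beat 9 (R): throw ball3 h=7 -> lands@16:L; in-air after throw: [b5@10:L b4@11:R b6@12:L b1@13:R b2@14:L b3@16:L]
Beat 10 (L): throw ball5 h=7 -> lands@17:R; in-air after throw: [b4@11:R b6@12:L b1@13:R b2@14:L b3@16:L b5@17:R]
Beat 11 (R): throw ball4 h=4 -> lands@15:R; in-air after throw: [b6@12:L b1@13:R b2@14:L b4@15:R b3@16:L b5@17:R]
Beat 12 (L): throw ball6 h=6 -> lands@18:L; in-air after throw: [b1@13:R b2@14:L b4@15:R b3@16:L b5@17:R b6@18:L]

Answer: ball1:lands@13:R ball2:lands@14:L ball4:lands@15:R ball3:lands@16:L ball5:lands@17:R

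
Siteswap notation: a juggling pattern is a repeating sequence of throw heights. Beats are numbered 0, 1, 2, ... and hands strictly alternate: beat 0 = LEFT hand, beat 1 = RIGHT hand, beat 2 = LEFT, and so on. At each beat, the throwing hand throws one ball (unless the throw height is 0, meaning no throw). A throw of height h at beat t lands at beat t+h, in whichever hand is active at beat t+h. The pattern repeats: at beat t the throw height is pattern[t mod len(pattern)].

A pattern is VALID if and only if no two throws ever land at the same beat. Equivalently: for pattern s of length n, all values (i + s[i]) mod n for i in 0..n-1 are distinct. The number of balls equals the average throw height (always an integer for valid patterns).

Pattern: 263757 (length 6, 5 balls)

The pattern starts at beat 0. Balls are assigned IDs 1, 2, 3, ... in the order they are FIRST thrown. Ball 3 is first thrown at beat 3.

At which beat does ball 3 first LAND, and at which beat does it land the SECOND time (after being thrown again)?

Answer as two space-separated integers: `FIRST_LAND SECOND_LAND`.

Answer: 10 15

Derivation:
Beat 0 (L): throw ball1 h=2 -> lands@2:L; in-air after throw: [b1@2:L]
Beat 1 (R): throw ball2 h=6 -> lands@7:R; in-air after throw: [b1@2:L b2@7:R]
Beat 2 (L): throw ball1 h=3 -> lands@5:R; in-air after throw: [b1@5:R b2@7:R]
Beat 3 (R): throw ball3 h=7 -> lands@10:L; in-air after throw: [b1@5:R b2@7:R b3@10:L]
Beat 4 (L): throw ball4 h=5 -> lands@9:R; in-air after throw: [b1@5:R b2@7:R b4@9:R b3@10:L]
Beat 5 (R): throw ball1 h=7 -> lands@12:L; in-air after throw: [b2@7:R b4@9:R b3@10:L b1@12:L]
Beat 6 (L): throw ball5 h=2 -> lands@8:L; in-air after throw: [b2@7:R b5@8:L b4@9:R b3@10:L b1@12:L]
Beat 7 (R): throw ball2 h=6 -> lands@13:R; in-air after throw: [b5@8:L b4@9:R b3@10:L b1@12:L b2@13:R]
Beat 8 (L): throw ball5 h=3 -> lands@11:R; in-air after throw: [b4@9:R b3@10:L b5@11:R b1@12:L b2@13:R]
Beat 9 (R): throw ball4 h=7 -> lands@16:L; in-air after throw: [b3@10:L b5@11:R b1@12:L b2@13:R b4@16:L]
Beat 10 (L): throw ball3 h=5 -> lands@15:R; in-air after throw: [b5@11:R b1@12:L b2@13:R b3@15:R b4@16:L]
Beat 11 (R): throw ball5 h=7 -> lands@18:L; in-air after throw: [b1@12:L b2@13:R b3@15:R b4@16:L b5@18:L]
Ball 3: thrown@3 h=7 -> first land @10; rethrown@10 h=5 -> second land @15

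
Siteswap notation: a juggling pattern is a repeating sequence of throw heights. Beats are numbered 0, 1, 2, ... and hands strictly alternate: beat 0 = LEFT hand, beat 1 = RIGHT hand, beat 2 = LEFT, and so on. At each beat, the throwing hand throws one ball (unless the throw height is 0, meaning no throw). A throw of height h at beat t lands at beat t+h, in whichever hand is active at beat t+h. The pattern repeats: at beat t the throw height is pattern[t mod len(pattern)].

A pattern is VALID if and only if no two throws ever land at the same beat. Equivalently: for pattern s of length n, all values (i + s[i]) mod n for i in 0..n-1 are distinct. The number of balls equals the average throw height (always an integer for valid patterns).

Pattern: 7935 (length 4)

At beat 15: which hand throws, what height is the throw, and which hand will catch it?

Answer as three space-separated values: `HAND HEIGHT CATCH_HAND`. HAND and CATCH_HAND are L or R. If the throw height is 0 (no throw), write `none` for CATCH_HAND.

Beat 15: 15 mod 2 = 1, so hand = R
Throw height = pattern[15 mod 4] = pattern[3] = 5
Lands at beat 15+5=20, 20 mod 2 = 0, so catch hand = L

Answer: R 5 L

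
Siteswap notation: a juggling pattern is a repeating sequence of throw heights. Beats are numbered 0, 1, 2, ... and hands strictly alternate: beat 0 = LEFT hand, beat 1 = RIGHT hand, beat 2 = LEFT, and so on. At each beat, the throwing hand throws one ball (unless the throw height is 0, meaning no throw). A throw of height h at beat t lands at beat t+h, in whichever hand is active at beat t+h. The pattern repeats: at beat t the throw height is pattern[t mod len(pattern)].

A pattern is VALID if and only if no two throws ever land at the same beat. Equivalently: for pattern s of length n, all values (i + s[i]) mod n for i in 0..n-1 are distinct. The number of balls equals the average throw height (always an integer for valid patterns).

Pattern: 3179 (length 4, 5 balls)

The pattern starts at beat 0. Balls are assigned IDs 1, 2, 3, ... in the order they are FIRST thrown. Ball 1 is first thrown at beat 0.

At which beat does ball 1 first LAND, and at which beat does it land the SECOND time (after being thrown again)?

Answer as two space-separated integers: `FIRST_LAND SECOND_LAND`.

Answer: 3 12

Derivation:
Beat 0 (L): throw ball1 h=3 -> lands@3:R; in-air after throw: [b1@3:R]
Beat 1 (R): throw ball2 h=1 -> lands@2:L; in-air after throw: [b2@2:L b1@3:R]
Beat 2 (L): throw ball2 h=7 -> lands@9:R; in-air after throw: [b1@3:R b2@9:R]
Beat 3 (R): throw ball1 h=9 -> lands@12:L; in-air after throw: [b2@9:R b1@12:L]
Beat 4 (L): throw ball3 h=3 -> lands@7:R; in-air after throw: [b3@7:R b2@9:R b1@12:L]
Beat 5 (R): throw ball4 h=1 -> lands@6:L; in-air after throw: [b4@6:L b3@7:R b2@9:R b1@12:L]
Beat 6 (L): throw ball4 h=7 -> lands@13:R; in-air after throw: [b3@7:R b2@9:R b1@12:L b4@13:R]
Beat 7 (R): throw ball3 h=9 -> lands@16:L; in-air after throw: [b2@9:R b1@12:L b4@13:R b3@16:L]
Beat 8 (L): throw ball5 h=3 -> lands@11:R; in-air after throw: [b2@9:R b5@11:R b1@12:L b4@13:R b3@16:L]
Beat 9 (R): throw ball2 h=1 -> lands@10:L; in-air after throw: [b2@10:L b5@11:R b1@12:L b4@13:R b3@16:L]
Beat 10 (L): throw ball2 h=7 -> lands@17:R; in-air after throw: [b5@11:R b1@12:L b4@13:R b3@16:L b2@17:R]
Beat 11 (R): throw ball5 h=9 -> lands@20:L; in-air after throw: [b1@12:L b4@13:R b3@16:L b2@17:R b5@20:L]
Beat 12 (L): throw ball1 h=3 -> lands@15:R; in-air after throw: [b4@13:R b1@15:R b3@16:L b2@17:R b5@20:L]
Ball 1: thrown@0 h=3 -> first land @3; rethrown@3 h=9 -> second land @12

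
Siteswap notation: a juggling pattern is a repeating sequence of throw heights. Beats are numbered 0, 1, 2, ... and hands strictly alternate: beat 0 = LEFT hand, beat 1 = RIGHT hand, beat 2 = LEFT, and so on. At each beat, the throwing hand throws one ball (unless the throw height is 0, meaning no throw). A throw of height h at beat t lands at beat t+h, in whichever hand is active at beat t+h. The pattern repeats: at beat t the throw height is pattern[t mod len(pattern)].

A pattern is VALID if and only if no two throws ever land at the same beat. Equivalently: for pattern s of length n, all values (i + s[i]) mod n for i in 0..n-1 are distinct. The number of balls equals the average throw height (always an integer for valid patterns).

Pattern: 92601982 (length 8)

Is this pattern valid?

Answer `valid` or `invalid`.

Answer: invalid

Derivation:
i=0: (i + s[i]) mod n = (0 + 9) mod 8 = 1
i=1: (i + s[i]) mod n = (1 + 2) mod 8 = 3
i=2: (i + s[i]) mod n = (2 + 6) mod 8 = 0
i=3: (i + s[i]) mod n = (3 + 0) mod 8 = 3
i=4: (i + s[i]) mod n = (4 + 1) mod 8 = 5
i=5: (i + s[i]) mod n = (5 + 9) mod 8 = 6
i=6: (i + s[i]) mod n = (6 + 8) mod 8 = 6
i=7: (i + s[i]) mod n = (7 + 2) mod 8 = 1
Residues: [1, 3, 0, 3, 5, 6, 6, 1], distinct: False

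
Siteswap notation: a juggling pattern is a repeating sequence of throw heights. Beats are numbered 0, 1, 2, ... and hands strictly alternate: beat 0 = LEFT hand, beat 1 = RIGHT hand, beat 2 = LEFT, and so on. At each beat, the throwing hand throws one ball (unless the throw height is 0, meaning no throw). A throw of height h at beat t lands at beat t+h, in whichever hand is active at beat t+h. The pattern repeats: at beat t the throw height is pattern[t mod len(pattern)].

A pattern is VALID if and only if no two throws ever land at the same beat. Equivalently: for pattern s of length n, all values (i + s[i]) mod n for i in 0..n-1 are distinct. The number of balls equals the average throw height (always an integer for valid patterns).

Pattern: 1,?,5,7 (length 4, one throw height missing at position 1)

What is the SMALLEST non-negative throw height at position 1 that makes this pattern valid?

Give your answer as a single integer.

Answer: 3

Derivation:
i=0: (0 + 1) mod 4 = 1
i=1: s[i]=? (unknown)
i=2: (2 + 5) mod 4 = 3
i=3: (3 + 7) mod 4 = 2
Known residues: [1, 2, 3]; need a permutation of 0..3, so missing residue r = 0
Need (1 + s) mod 4 = 0; smallest s = (0 - 1) mod 4 = 3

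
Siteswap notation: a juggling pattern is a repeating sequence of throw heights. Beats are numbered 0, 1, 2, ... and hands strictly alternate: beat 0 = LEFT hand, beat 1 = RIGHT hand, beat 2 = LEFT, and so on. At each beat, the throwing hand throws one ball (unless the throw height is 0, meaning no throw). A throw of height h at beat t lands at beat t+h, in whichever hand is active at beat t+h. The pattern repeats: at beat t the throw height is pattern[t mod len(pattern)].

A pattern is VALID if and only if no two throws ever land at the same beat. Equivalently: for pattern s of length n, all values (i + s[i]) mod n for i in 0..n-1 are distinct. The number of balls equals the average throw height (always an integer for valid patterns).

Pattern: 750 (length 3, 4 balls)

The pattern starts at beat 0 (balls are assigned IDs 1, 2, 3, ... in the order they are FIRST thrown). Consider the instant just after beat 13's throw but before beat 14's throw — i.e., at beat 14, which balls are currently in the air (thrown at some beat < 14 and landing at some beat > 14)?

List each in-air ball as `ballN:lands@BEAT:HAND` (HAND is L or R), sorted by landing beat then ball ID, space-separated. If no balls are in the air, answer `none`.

Beat 0 (L): throw ball1 h=7 -> lands@7:R; in-air after throw: [b1@7:R]
Beat 1 (R): throw ball2 h=5 -> lands@6:L; in-air after throw: [b2@6:L b1@7:R]
Beat 3 (R): throw ball3 h=7 -> lands@10:L; in-air after throw: [b2@6:L b1@7:R b3@10:L]
Beat 4 (L): throw ball4 h=5 -> lands@9:R; in-air after throw: [b2@6:L b1@7:R b4@9:R b3@10:L]
Beat 6 (L): throw ball2 h=7 -> lands@13:R; in-air after throw: [b1@7:R b4@9:R b3@10:L b2@13:R]
Beat 7 (R): throw ball1 h=5 -> lands@12:L; in-air after throw: [b4@9:R b3@10:L b1@12:L b2@13:R]
Beat 9 (R): throw ball4 h=7 -> lands@16:L; in-air after throw: [b3@10:L b1@12:L b2@13:R b4@16:L]
Beat 10 (L): throw ball3 h=5 -> lands@15:R; in-air after throw: [b1@12:L b2@13:R b3@15:R b4@16:L]
Beat 12 (L): throw ball1 h=7 -> lands@19:R; in-air after throw: [b2@13:R b3@15:R b4@16:L b1@19:R]
Beat 13 (R): throw ball2 h=5 -> lands@18:L; in-air after throw: [b3@15:R b4@16:L b2@18:L b1@19:R]

Answer: ball3:lands@15:R ball4:lands@16:L ball2:lands@18:L ball1:lands@19:R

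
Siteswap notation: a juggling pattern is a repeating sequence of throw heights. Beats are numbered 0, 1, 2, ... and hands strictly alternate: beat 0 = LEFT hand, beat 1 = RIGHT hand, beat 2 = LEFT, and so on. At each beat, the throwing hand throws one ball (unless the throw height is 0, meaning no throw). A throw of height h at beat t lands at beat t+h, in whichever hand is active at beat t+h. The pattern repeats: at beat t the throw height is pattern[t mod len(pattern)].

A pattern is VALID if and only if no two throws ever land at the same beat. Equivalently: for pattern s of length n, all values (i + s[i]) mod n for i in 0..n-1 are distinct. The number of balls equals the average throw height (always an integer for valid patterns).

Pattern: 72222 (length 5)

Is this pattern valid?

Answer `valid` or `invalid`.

Answer: valid

Derivation:
i=0: (i + s[i]) mod n = (0 + 7) mod 5 = 2
i=1: (i + s[i]) mod n = (1 + 2) mod 5 = 3
i=2: (i + s[i]) mod n = (2 + 2) mod 5 = 4
i=3: (i + s[i]) mod n = (3 + 2) mod 5 = 0
i=4: (i + s[i]) mod n = (4 + 2) mod 5 = 1
Residues: [2, 3, 4, 0, 1], distinct: True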